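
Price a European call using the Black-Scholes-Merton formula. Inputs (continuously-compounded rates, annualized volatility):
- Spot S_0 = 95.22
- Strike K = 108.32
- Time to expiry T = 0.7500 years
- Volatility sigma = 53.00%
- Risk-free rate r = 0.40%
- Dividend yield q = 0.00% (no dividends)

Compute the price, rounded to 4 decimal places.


Answer: Price = 12.7322

Derivation:
d1 = (ln(S/K) + (r - q + 0.5*sigma^2) * T) / (sigma * sqrt(T)) = -0.04479869
d2 = d1 - sigma * sqrt(T) = -0.50379215
exp(-rT) = 0.99700450; exp(-qT) = 1.00000000
C = S_0 * exp(-qT) * N(d1) - K * exp(-rT) * N(d2)
N(d1) = 0.48213389; N(d2) = 0.30720372
C = 95.2200 * 1.00000000 * 0.48213389 - 108.3200 * 0.99700450 * 0.30720372 = 12.7322


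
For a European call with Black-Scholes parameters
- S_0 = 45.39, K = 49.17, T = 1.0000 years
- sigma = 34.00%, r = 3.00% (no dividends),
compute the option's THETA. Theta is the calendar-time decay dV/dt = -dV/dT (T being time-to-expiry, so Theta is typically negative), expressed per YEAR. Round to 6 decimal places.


d1 = 0.0229651031; d2 = -0.3170348969
phi(d1) = 0.3988370940; exp(-qT) = 1.0000000000; exp(-rT) = 0.9704455335
Theta = -S*exp(-qT)*phi(d1)*sigma/(2*sqrt(T)) - r*K*exp(-rT)*N(d2) + q*S*exp(-qT)*N(d1)
N(d1) = 0.5091609453; N(d2) = 0.3756085616; sqrt(T) = 1.0000000000
Term 1 = -45.3900 * 1.0000000000 * 0.3988370940 * 0.3400 / (2 * 1.0000000000) = -3.0775466684
Term 2 = -0.0300 * 49.1700 * 0.9704455335 * 0.3756085616 = -0.5376852359
Term 3 = 0 (no dividend yield, q = 0)
Theta = -3.0775466684 + (-0.5376852359) + (0.0000000000) = -3.615232

Answer: Theta = -3.615232


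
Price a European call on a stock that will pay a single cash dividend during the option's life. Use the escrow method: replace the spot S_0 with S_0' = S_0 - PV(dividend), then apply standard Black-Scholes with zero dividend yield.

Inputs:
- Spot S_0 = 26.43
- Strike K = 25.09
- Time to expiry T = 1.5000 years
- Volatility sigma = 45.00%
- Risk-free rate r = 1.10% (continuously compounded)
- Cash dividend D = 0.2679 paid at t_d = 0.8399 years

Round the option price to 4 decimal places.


PV(D) = D * exp(-r * t_d) = 0.2679 * 0.99080365 = 0.26543630
S_0' = S_0 - PV(D) = 26.4300 - 0.26543630 = 26.16456370
d1 = (ln(S_0'/K) + (r + sigma^2/2)*T) / (sigma*sqrt(T)) = 0.38159712
d2 = d1 - sigma*sqrt(T) = -0.16953807
exp(-rT) = 0.98363538
N(d1) = 0.64861989; N(d2) = 0.43268672
C = S_0' * N(d1) - K * exp(-rT) * N(d2) = 26.16456370 * 0.64861989 - 25.0900 * 0.98363538 * 0.43268672 = 6.2924

Answer: Price = 6.2924


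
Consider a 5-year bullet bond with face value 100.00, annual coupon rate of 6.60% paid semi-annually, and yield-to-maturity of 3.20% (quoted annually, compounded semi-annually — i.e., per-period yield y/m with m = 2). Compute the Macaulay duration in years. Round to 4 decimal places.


Answer: Macaulay duration = 4.3936 years

Derivation:
Coupon per period c = face * coupon_rate / m = 3.300000
Periods per year m = 2; per-period yield y/m = 0.016000
Number of cashflows N = 10
Cashflows (t years, CF_t, discount factor 1/(1+y/m)^(m*t), PV):
  t = 0.5000: CF_t = 3.300000, DF = 0.984252, PV = 3.248031
  t = 1.0000: CF_t = 3.300000, DF = 0.968752, PV = 3.196881
  t = 1.5000: CF_t = 3.300000, DF = 0.953496, PV = 3.146537
  t = 2.0000: CF_t = 3.300000, DF = 0.938480, PV = 3.096985
  t = 2.5000: CF_t = 3.300000, DF = 0.923701, PV = 3.048214
  t = 3.0000: CF_t = 3.300000, DF = 0.909155, PV = 3.000210
  t = 3.5000: CF_t = 3.300000, DF = 0.894837, PV = 2.952963
  t = 4.0000: CF_t = 3.300000, DF = 0.880745, PV = 2.906460
  t = 4.5000: CF_t = 3.300000, DF = 0.866875, PV = 2.860688
  t = 5.0000: CF_t = 103.300000, DF = 0.853224, PV = 88.138010
Price P = sum_t PV_t = 115.594980
Macaulay numerator sum_t t * PV_t:
  t * PV_t at t = 0.5000: 1.624016
  t * PV_t at t = 1.0000: 3.196881
  t * PV_t at t = 1.5000: 4.719805
  t * PV_t at t = 2.0000: 6.193970
  t * PV_t at t = 2.5000: 7.620534
  t * PV_t at t = 3.0000: 9.000631
  t * PV_t at t = 3.5000: 10.335370
  t * PV_t at t = 4.0000: 11.625838
  t * PV_t at t = 4.5000: 12.873098
  t * PV_t at t = 5.0000: 440.690051
Macaulay duration D = (sum_t t * PV_t) / P = 507.880195 / 115.594980 = 4.393618


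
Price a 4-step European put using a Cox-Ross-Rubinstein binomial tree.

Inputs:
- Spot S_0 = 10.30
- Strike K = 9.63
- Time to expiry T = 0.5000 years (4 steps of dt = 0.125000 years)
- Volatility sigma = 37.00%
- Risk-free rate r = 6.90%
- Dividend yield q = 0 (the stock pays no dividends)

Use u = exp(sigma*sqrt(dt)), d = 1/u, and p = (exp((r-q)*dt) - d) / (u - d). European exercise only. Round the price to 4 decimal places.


Answer: Price = V(0,0) = 0.6226

Derivation:
dt = T/N = 0.125000
u = exp(sigma*sqrt(dt)) = 1.139757; d = 1/u = 0.877380
p = (exp((r-q)*dt) - d) / (u - d) = 0.500358
Discount per step: exp(-r*dt) = 0.991412
Stock lattice S(k, i) with i counting down-moves:
  k=0: S(0,0) = 10.3000
  k=1: S(1,0) = 11.7395; S(1,1) = 9.0370
  k=2: S(2,0) = 13.3802; S(2,1) = 10.3000; S(2,2) = 7.9289
  k=3: S(3,0) = 15.2501; S(3,1) = 11.7395; S(3,2) = 9.0370; S(3,3) = 6.9567
  k=4: S(4,0) = 17.3814; S(4,1) = 13.3802; S(4,2) = 10.3000; S(4,3) = 7.9289; S(4,4) = 6.1036
Terminal payoffs V(N, i) = max(K - S_T, 0):
  V(4,0) = 0.000000; V(4,1) = 0.000000; V(4,2) = 0.000000; V(4,3) = 1.701099; V(4,4) = 3.526363
Backward induction: V(k, i) = exp(-r*dt) * [p * V(k+1, i) + (1-p) * V(k+1, i+1)].
  V(3,0) = exp(-r*dt) * [p*0.000000 + (1-p)*0.000000] = 0.000000
  V(3,1) = exp(-r*dt) * [p*0.000000 + (1-p)*0.000000] = 0.000000
  V(3,2) = exp(-r*dt) * [p*0.000000 + (1-p)*1.701099] = 0.842642
  V(3,3) = exp(-r*dt) * [p*1.701099 + (1-p)*3.526363] = 2.590637
  V(2,0) = exp(-r*dt) * [p*0.000000 + (1-p)*0.000000] = 0.000000
  V(2,1) = exp(-r*dt) * [p*0.000000 + (1-p)*0.842642] = 0.417404
  V(2,2) = exp(-r*dt) * [p*0.842642 + (1-p)*2.590637] = 1.701278
  V(1,0) = exp(-r*dt) * [p*0.000000 + (1-p)*0.417404] = 0.206762
  V(1,1) = exp(-r*dt) * [p*0.417404 + (1-p)*1.701278] = 1.049788
  V(0,0) = exp(-r*dt) * [p*0.206762 + (1-p)*1.049788] = 0.622580


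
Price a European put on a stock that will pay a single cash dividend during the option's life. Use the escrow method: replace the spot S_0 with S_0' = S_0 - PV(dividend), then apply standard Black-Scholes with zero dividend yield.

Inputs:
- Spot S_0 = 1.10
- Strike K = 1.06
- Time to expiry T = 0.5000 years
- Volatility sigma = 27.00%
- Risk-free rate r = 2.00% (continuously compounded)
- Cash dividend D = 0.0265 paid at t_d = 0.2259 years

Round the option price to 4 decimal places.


PV(D) = D * exp(-r * t_d) = 0.0265 * 0.99549219 = 0.02638054
S_0' = S_0 - PV(D) = 1.1000 - 0.02638054 = 1.07361946
d1 = (ln(S_0'/K) + (r + sigma^2/2)*T) / (sigma*sqrt(T)) = 0.21470749
d2 = d1 - sigma*sqrt(T) = 0.02378865
exp(-rT) = 0.99004983
N(-d1) = 0.41499769; N(-d2) = 0.49051060
P = K * exp(-rT) * N(-d2) - S_0' * N(-d1) = 1.0600 * 0.99004983 * 0.49051060 - 1.07361946 * 0.41499769 = 0.0692

Answer: Price = 0.0692


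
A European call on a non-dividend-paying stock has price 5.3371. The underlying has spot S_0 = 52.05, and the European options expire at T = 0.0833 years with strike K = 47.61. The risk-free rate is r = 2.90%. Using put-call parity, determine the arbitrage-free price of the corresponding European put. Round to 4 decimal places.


Put-call parity: C - P = S_0 * exp(-qT) - K * exp(-rT).
S_0 * exp(-qT) = 52.0500 * 1.00000000 = 52.05000000
K * exp(-rT) = 47.6100 * 0.99758722 = 47.49512733
P = C - S*exp(-qT) + K*exp(-rT)
P = 5.3371 - 52.05000000 + 47.49512733 = 0.7822

Answer: Put price = 0.7822


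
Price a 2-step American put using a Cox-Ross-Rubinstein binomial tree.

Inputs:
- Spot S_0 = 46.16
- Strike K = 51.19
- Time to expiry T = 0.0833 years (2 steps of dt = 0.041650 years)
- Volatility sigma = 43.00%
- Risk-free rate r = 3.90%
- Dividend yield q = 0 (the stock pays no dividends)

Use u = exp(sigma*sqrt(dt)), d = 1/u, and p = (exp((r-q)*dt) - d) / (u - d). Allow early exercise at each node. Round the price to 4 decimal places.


Answer: Price = V(0,0) = 5.8122

Derivation:
dt = T/N = 0.041650
u = exp(sigma*sqrt(dt)) = 1.091722; d = 1/u = 0.915985
p = (exp((r-q)*dt) - d) / (u - d) = 0.487326
Discount per step: exp(-r*dt) = 0.998377
Stock lattice S(k, i) with i counting down-moves:
  k=0: S(0,0) = 46.1600
  k=1: S(1,0) = 50.3939; S(1,1) = 42.2818
  k=2: S(2,0) = 55.0161; S(2,1) = 46.1600; S(2,2) = 38.7295
Terminal payoffs V(N, i) = max(K - S_T, 0):
  V(2,0) = 0.000000; V(2,1) = 5.030000; V(2,2) = 12.460485
Backward induction: V(k, i) = exp(-r*dt) * [p * V(k+1, i) + (1-p) * V(k+1, i+1)]; then take max(V_cont, immediate exercise) for American.
  V(1,0) = exp(-r*dt) * [p*0.000000 + (1-p)*5.030000] = 2.574566; exercise = 0.796135; V(1,0) = max -> 2.574566
  V(1,1) = exp(-r*dt) * [p*5.030000 + (1-p)*12.460485] = 8.825072; exercise = 8.908155; V(1,1) = max -> 8.908155
  V(0,0) = exp(-r*dt) * [p*2.574566 + (1-p)*8.908155] = 5.812186; exercise = 5.030000; V(0,0) = max -> 5.812186


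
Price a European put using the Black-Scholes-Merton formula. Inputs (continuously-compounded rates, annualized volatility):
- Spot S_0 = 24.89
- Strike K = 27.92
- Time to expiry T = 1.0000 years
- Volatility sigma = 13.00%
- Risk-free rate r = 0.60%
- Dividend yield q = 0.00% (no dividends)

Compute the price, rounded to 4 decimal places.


Answer: Price = 3.2467

Derivation:
d1 = (ln(S/K) + (r - q + 0.5*sigma^2) * T) / (sigma * sqrt(T)) = -0.77251663
d2 = d1 - sigma * sqrt(T) = -0.90251663
exp(-rT) = 0.99401796; exp(-qT) = 1.00000000
P = K * exp(-rT) * N(-d2) - S_0 * exp(-qT) * N(-d1)
N(-d1) = 0.78009575; N(-d2) = 0.81660875
P = 27.9200 * 0.99401796 * 0.81660875 - 24.8900 * 1.00000000 * 0.78009575 = 3.2467


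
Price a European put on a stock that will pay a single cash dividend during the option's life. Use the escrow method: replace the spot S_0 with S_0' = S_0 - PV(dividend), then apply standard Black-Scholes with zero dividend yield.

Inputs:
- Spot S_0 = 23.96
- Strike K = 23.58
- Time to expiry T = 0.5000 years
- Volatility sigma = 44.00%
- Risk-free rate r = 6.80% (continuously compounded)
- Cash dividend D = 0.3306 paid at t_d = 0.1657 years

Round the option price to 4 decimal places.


Answer: Price = 2.4682

Derivation:
PV(D) = D * exp(-r * t_d) = 0.3306 * 0.98879564 = 0.32689584
S_0' = S_0 - PV(D) = 23.9600 - 0.32689584 = 23.63310416
d1 = (ln(S_0'/K) + (r + sigma^2/2)*T) / (sigma*sqrt(T)) = 0.27207397
d2 = d1 - sigma*sqrt(T) = -0.03905302
exp(-rT) = 0.96657150
N(-d1) = 0.39278257; N(-d2) = 0.51557594
P = K * exp(-rT) * N(-d2) - S_0' * N(-d1) = 23.5800 * 0.96657150 * 0.51557594 - 23.63310416 * 0.39278257 = 2.4682


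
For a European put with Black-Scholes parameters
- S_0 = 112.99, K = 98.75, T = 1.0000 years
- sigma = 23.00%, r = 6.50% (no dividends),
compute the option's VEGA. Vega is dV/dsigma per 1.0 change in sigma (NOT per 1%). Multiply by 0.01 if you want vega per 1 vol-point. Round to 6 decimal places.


Answer: Vega = 27.796941

Derivation:
d1 = 0.9832952845; d2 = 0.7532952845
phi(d1) = 0.2460123991; exp(-qT) = 1.0000000000; exp(-rT) = 0.9370674634
Vega = S * exp(-qT) * phi(d1) * sqrt(T) = 112.9900 * 1.0000000000 * 0.2460123991 * 1.0000000000 = 27.796941


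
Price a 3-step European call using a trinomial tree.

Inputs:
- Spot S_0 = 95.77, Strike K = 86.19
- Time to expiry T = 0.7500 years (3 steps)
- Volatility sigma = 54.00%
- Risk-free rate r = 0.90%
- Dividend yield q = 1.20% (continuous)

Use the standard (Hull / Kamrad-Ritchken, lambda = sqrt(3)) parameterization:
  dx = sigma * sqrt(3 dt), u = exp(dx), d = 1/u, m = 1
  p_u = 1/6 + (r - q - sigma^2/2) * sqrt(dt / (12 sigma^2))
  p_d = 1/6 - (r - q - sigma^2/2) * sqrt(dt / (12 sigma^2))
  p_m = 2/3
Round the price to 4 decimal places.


dt = T/N = 0.250000; dx = sigma*sqrt(3*dt) = 0.467654
u = exp(dx) = 1.596245; d = 1/u = 0.626470
p_u = 0.126894, p_m = 0.666667, p_d = 0.206440
Discount per step: exp(-r*dt) = 0.997753
Stock lattice S(k, j) with j the centered position index:
  k=0: S(0,+0) = 95.7700
  k=1: S(1,-1) = 59.9971; S(1,+0) = 95.7700; S(1,+1) = 152.8723
  k=2: S(2,-2) = 37.5864; S(2,-1) = 59.9971; S(2,+0) = 95.7700; S(2,+1) = 152.8723; S(2,+2) = 244.0216
  k=3: S(3,-3) = 23.5468; S(3,-2) = 37.5864; S(3,-1) = 59.9971; S(3,+0) = 95.7700; S(3,+1) = 152.8723; S(3,+2) = 244.0216; S(3,+3) = 389.5182
Terminal payoffs V(N, j) = max(S_T - K, 0):
  V(3,-3) = 0.000000; V(3,-2) = 0.000000; V(3,-1) = 0.000000; V(3,+0) = 9.580000; V(3,+1) = 66.682341; V(3,+2) = 157.831642; V(3,+3) = 303.328218
Backward induction: V(k, j) = exp(-r*dt) * [p_u * V(k+1, j+1) + p_m * V(k+1, j) + p_d * V(k+1, j-1)]
  V(2,-2) = exp(-r*dt) * [p_u*0.000000 + p_m*0.000000 + p_d*0.000000] = 0.000000
  V(2,-1) = exp(-r*dt) * [p_u*9.580000 + p_m*0.000000 + p_d*0.000000] = 1.212909
  V(2,+0) = exp(-r*dt) * [p_u*66.682341 + p_m*9.580000 + p_d*0.000000] = 14.814861
  V(2,+1) = exp(-r*dt) * [p_u*157.831642 + p_m*66.682341 + p_d*9.580000] = 66.311051
  V(2,+2) = exp(-r*dt) * [p_u*303.328218 + p_m*157.831642 + p_d*66.682341] = 157.123475
  V(1,-1) = exp(-r*dt) * [p_u*14.814861 + p_m*1.212909 + p_d*0.000000] = 2.682475
  V(1,+0) = exp(-r*dt) * [p_u*66.311051 + p_m*14.814861 + p_d*1.212909] = 18.499747
  V(1,+1) = exp(-r*dt) * [p_u*157.123475 + p_m*66.311051 + p_d*14.814861] = 67.052675
  V(0,+0) = exp(-r*dt) * [p_u*67.052675 + p_m*18.499747 + p_d*2.682475] = 21.347407

Answer: Price = V(0,0) = 21.3474


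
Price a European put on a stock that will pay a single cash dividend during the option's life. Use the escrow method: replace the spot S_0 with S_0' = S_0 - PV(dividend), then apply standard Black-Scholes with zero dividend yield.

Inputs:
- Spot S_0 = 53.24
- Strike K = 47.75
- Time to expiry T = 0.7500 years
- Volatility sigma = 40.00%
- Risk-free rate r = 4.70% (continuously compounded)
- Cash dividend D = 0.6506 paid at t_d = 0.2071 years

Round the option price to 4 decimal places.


Answer: Price = 4.0161

Derivation:
PV(D) = D * exp(-r * t_d) = 0.6506 * 0.99031352 = 0.64429798
S_0' = S_0 - PV(D) = 53.2400 - 0.64429798 = 52.59570202
d1 = (ln(S_0'/K) + (r + sigma^2/2)*T) / (sigma*sqrt(T)) = 0.55398300
d2 = d1 - sigma*sqrt(T) = 0.20757283
exp(-rT) = 0.96536405
N(-d1) = 0.28979524; N(-d2) = 0.41778126
P = K * exp(-rT) * N(-d2) - S_0' * N(-d1) = 47.7500 * 0.96536405 * 0.41778126 - 52.59570202 * 0.28979524 = 4.0161


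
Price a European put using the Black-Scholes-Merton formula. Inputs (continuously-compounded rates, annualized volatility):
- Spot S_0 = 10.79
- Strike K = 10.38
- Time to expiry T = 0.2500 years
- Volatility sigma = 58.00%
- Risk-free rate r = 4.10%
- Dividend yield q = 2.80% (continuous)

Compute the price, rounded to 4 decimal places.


Answer: Price = 1.0022

Derivation:
d1 = (ln(S/K) + (r - q + 0.5*sigma^2) * T) / (sigma * sqrt(T)) = 0.28978932
d2 = d1 - sigma * sqrt(T) = -0.00021068
exp(-rT) = 0.98980235; exp(-qT) = 0.99302444
P = K * exp(-rT) * N(-d2) - S_0 * exp(-qT) * N(-d1)
N(-d1) = 0.38598871; N(-d2) = 0.50008405
P = 10.3800 * 0.98980235 * 0.50008405 - 10.7900 * 0.99302444 * 0.38598871 = 1.0022


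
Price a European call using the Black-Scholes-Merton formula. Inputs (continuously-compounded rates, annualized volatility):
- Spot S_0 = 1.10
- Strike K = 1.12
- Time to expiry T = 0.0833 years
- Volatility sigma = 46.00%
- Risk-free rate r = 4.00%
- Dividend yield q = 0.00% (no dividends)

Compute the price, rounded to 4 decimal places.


Answer: Price = 0.0509

Derivation:
d1 = (ln(S/K) + (r - q + 0.5*sigma^2) * T) / (sigma * sqrt(T)) = -0.04423914
d2 = d1 - sigma * sqrt(T) = -0.17700314
exp(-rT) = 0.99667354; exp(-qT) = 1.00000000
C = S_0 * exp(-qT) * N(d1) - K * exp(-rT) * N(d2)
N(d1) = 0.48235689; N(d2) = 0.42975296
C = 1.1000 * 1.00000000 * 0.48235689 - 1.1200 * 0.99667354 * 0.42975296 = 0.0509


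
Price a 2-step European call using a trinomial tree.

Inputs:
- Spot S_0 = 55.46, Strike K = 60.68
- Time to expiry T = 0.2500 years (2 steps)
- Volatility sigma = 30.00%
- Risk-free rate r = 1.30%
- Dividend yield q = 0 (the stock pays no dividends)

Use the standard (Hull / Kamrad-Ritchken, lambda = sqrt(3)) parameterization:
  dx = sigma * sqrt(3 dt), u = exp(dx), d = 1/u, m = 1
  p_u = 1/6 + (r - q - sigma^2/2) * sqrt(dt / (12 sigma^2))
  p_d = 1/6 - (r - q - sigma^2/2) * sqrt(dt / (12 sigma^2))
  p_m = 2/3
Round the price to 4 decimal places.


dt = T/N = 0.125000; dx = sigma*sqrt(3*dt) = 0.183712
u = exp(dx) = 1.201669; d = 1/u = 0.832176
p_u = 0.155780, p_m = 0.666667, p_d = 0.177553
Discount per step: exp(-r*dt) = 0.998376
Stock lattice S(k, j) with j the centered position index:
  k=0: S(0,+0) = 55.4600
  k=1: S(1,-1) = 46.1525; S(1,+0) = 55.4600; S(1,+1) = 66.6446
  k=2: S(2,-2) = 38.4070; S(2,-1) = 46.1525; S(2,+0) = 55.4600; S(2,+1) = 66.6446; S(2,+2) = 80.0848
Terminal payoffs V(N, j) = max(S_T - K, 0):
  V(2,-2) = 0.000000; V(2,-1) = 0.000000; V(2,+0) = 0.000000; V(2,+1) = 5.964583; V(2,+2) = 19.404754
Backward induction: V(k, j) = exp(-r*dt) * [p_u * V(k+1, j+1) + p_m * V(k+1, j) + p_d * V(k+1, j-1)]
  V(1,-1) = exp(-r*dt) * [p_u*0.000000 + p_m*0.000000 + p_d*0.000000] = 0.000000
  V(1,+0) = exp(-r*dt) * [p_u*5.964583 + p_m*0.000000 + p_d*0.000000] = 0.927654
  V(1,+1) = exp(-r*dt) * [p_u*19.404754 + p_m*5.964583 + p_d*0.000000] = 6.987898
  V(0,+0) = exp(-r*dt) * [p_u*6.987898 + p_m*0.927654 + p_d*0.000000] = 1.704240

Answer: Price = V(0,0) = 1.7042


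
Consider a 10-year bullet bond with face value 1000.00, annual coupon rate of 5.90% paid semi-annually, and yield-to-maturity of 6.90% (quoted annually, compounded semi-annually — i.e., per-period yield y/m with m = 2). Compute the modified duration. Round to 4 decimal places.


Answer: Modified duration = 7.3387

Derivation:
Coupon per period c = face * coupon_rate / m = 29.500000
Periods per year m = 2; per-period yield y/m = 0.034500
Number of cashflows N = 20
Cashflows (t years, CF_t, discount factor 1/(1+y/m)^(m*t), PV):
  t = 0.5000: CF_t = 29.500000, DF = 0.966651, PV = 28.516191
  t = 1.0000: CF_t = 29.500000, DF = 0.934413, PV = 27.565192
  t = 1.5000: CF_t = 29.500000, DF = 0.903251, PV = 26.645908
  t = 2.0000: CF_t = 29.500000, DF = 0.873128, PV = 25.757282
  t = 2.5000: CF_t = 29.500000, DF = 0.844010, PV = 24.898291
  t = 3.0000: CF_t = 29.500000, DF = 0.815863, PV = 24.067947
  t = 3.5000: CF_t = 29.500000, DF = 0.788654, PV = 23.265294
  t = 4.0000: CF_t = 29.500000, DF = 0.762353, PV = 22.489410
  t = 4.5000: CF_t = 29.500000, DF = 0.736929, PV = 21.739400
  t = 5.0000: CF_t = 29.500000, DF = 0.712353, PV = 21.014403
  t = 5.5000: CF_t = 29.500000, DF = 0.688596, PV = 20.313585
  t = 6.0000: CF_t = 29.500000, DF = 0.665632, PV = 19.636138
  t = 6.5000: CF_t = 29.500000, DF = 0.643433, PV = 18.981284
  t = 7.0000: CF_t = 29.500000, DF = 0.621975, PV = 18.348268
  t = 7.5000: CF_t = 29.500000, DF = 0.601233, PV = 17.736364
  t = 8.0000: CF_t = 29.500000, DF = 0.581182, PV = 17.144866
  t = 8.5000: CF_t = 29.500000, DF = 0.561800, PV = 16.573094
  t = 9.0000: CF_t = 29.500000, DF = 0.543064, PV = 16.020391
  t = 9.5000: CF_t = 29.500000, DF = 0.524953, PV = 15.486120
  t = 10.0000: CF_t = 1029.500000, DF = 0.507446, PV = 522.415978
Price P = sum_t PV_t = 928.615407
First compute Macaulay numerator sum_t t * PV_t:
  t * PV_t at t = 0.5000: 14.258096
  t * PV_t at t = 1.0000: 27.565192
  t * PV_t at t = 1.5000: 39.968863
  t * PV_t at t = 2.0000: 51.514564
  t * PV_t at t = 2.5000: 62.245728
  t * PV_t at t = 3.0000: 72.203841
  t * PV_t at t = 3.5000: 81.428530
  t * PV_t at t = 4.0000: 89.957639
  t * PV_t at t = 4.5000: 97.827302
  t * PV_t at t = 5.0000: 105.072017
  t * PV_t at t = 5.5000: 111.724716
  t * PV_t at t = 6.0000: 117.816828
  t * PV_t at t = 6.5000: 123.378344
  t * PV_t at t = 7.0000: 128.437879
  t * PV_t at t = 7.5000: 133.022729
  t * PV_t at t = 8.0000: 137.158928
  t * PV_t at t = 8.5000: 140.871301
  t * PV_t at t = 9.0000: 144.183517
  t * PV_t at t = 9.5000: 147.118137
  t * PV_t at t = 10.0000: 5224.159776
Macaulay duration D = 7049.913928 / 928.615407 = 7.591855
Modified duration = D / (1 + y/m) = 7.591855 / (1 + 0.034500) = 7.338671


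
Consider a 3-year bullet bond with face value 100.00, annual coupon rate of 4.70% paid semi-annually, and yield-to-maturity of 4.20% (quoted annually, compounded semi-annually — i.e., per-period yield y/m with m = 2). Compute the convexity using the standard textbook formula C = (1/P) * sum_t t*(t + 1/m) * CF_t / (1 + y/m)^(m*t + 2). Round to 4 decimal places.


Coupon per period c = face * coupon_rate / m = 2.350000
Periods per year m = 2; per-period yield y/m = 0.021000
Number of cashflows N = 6
Cashflows (t years, CF_t, discount factor 1/(1+y/m)^(m*t), PV):
  t = 0.5000: CF_t = 2.350000, DF = 0.979432, PV = 2.301665
  t = 1.0000: CF_t = 2.350000, DF = 0.959287, PV = 2.254324
  t = 1.5000: CF_t = 2.350000, DF = 0.939556, PV = 2.207957
  t = 2.0000: CF_t = 2.350000, DF = 0.920231, PV = 2.162544
  t = 2.5000: CF_t = 2.350000, DF = 0.901304, PV = 2.118064
  t = 3.0000: CF_t = 102.350000, DF = 0.882766, PV = 90.351090
Price P = sum_t PV_t = 101.395644
Convexity numerator sum_t t*(t + 1/m) * CF_t / (1+y/m)^(m*t + 2):
  t = 0.5000: term = 1.103979
  t = 1.0000: term = 3.243816
  t = 1.5000: term = 6.354193
  t = 2.0000: term = 10.372499
  t = 2.5000: term = 15.238736
  t = 3.0000: term = 910.062479
Convexity = (1/P) * sum = 946.375701 / 101.395644 = 9.333495

Answer: Convexity = 9.3335


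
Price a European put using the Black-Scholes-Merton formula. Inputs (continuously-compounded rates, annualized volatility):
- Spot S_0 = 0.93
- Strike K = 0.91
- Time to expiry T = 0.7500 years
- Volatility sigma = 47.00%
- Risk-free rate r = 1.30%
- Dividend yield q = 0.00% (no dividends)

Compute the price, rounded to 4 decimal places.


Answer: Price = 0.1337

Derivation:
d1 = (ln(S/K) + (r - q + 0.5*sigma^2) * T) / (sigma * sqrt(T)) = 0.28088087
d2 = d1 - sigma * sqrt(T) = -0.12615107
exp(-rT) = 0.99029738; exp(-qT) = 1.00000000
P = K * exp(-rT) * N(-d2) - S_0 * exp(-qT) * N(-d1)
N(-d1) = 0.38940089; N(-d2) = 0.55019383
P = 0.9100 * 0.99029738 * 0.55019383 - 0.9300 * 1.00000000 * 0.38940089 = 0.1337


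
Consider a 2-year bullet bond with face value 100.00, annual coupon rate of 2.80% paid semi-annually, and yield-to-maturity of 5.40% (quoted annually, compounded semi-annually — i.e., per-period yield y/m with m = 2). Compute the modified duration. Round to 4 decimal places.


Answer: Modified duration = 1.9063

Derivation:
Coupon per period c = face * coupon_rate / m = 1.400000
Periods per year m = 2; per-period yield y/m = 0.027000
Number of cashflows N = 4
Cashflows (t years, CF_t, discount factor 1/(1+y/m)^(m*t), PV):
  t = 0.5000: CF_t = 1.400000, DF = 0.973710, PV = 1.363194
  t = 1.0000: CF_t = 1.400000, DF = 0.948111, PV = 1.327355
  t = 1.5000: CF_t = 1.400000, DF = 0.923185, PV = 1.292459
  t = 2.0000: CF_t = 101.400000, DF = 0.898914, PV = 91.149897
Price P = sum_t PV_t = 95.132904
First compute Macaulay numerator sum_t t * PV_t:
  t * PV_t at t = 0.5000: 0.681597
  t * PV_t at t = 1.0000: 1.327355
  t * PV_t at t = 1.5000: 1.938688
  t * PV_t at t = 2.0000: 182.299793
Macaulay duration D = 186.247434 / 95.132904 = 1.957760
Modified duration = D / (1 + y/m) = 1.957760 / (1 + 0.027000) = 1.906291


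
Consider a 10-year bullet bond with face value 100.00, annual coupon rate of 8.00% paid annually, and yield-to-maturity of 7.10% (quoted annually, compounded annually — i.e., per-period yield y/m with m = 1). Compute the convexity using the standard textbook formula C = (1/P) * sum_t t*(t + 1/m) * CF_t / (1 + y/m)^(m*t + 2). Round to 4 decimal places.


Coupon per period c = face * coupon_rate / m = 8.000000
Periods per year m = 1; per-period yield y/m = 0.071000
Number of cashflows N = 10
Cashflows (t years, CF_t, discount factor 1/(1+y/m)^(m*t), PV):
  t = 1.0000: CF_t = 8.000000, DF = 0.933707, PV = 7.469655
  t = 2.0000: CF_t = 8.000000, DF = 0.871808, PV = 6.974467
  t = 3.0000: CF_t = 8.000000, DF = 0.814013, PV = 6.512108
  t = 4.0000: CF_t = 8.000000, DF = 0.760050, PV = 6.080399
  t = 5.0000: CF_t = 8.000000, DF = 0.709664, PV = 5.677310
  t = 6.0000: CF_t = 8.000000, DF = 0.662618, PV = 5.300943
  t = 7.0000: CF_t = 8.000000, DF = 0.618691, PV = 4.949527
  t = 8.0000: CF_t = 8.000000, DF = 0.577676, PV = 4.621407
  t = 9.0000: CF_t = 8.000000, DF = 0.539380, PV = 4.315039
  t = 10.0000: CF_t = 108.000000, DF = 0.503623, PV = 54.391251
Price P = sum_t PV_t = 106.292107
Convexity numerator sum_t t*(t + 1/m) * CF_t / (1+y/m)^(m*t + 2):
  t = 1.0000: term = 13.024215
  t = 2.0000: term = 36.482396
  t = 3.0000: term = 68.127724
  t = 4.0000: term = 106.018867
  t = 5.0000: term = 148.485808
  t = 6.0000: term = 194.099095
  t = 7.0000: term = 241.642197
  t = 8.0000: term = 290.086672
  t = 9.0000: term = 338.569878
  t = 10.0000: term = 5216.062549
Convexity = (1/P) * sum = 6652.599401 / 106.292107 = 62.587897

Answer: Convexity = 62.5879


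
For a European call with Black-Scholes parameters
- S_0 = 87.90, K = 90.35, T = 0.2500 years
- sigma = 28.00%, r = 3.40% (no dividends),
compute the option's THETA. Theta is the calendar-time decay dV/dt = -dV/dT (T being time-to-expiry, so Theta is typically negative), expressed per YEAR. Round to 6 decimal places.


Answer: Theta = -11.072435

Derivation:
d1 = -0.0656515168; d2 = -0.2056515168
phi(d1) = 0.3980834613; exp(-qT) = 1.0000000000; exp(-rT) = 0.9915360229
Theta = -S*exp(-qT)*phi(d1)*sigma/(2*sqrt(T)) - r*K*exp(-rT)*N(d2) + q*S*exp(-qT)*N(d1)
N(d1) = 0.4738276366; N(d2) = 0.4185315665; sqrt(T) = 0.5000000000
Term 1 = -87.9000 * 1.0000000000 * 0.3980834613 * 0.2800 / (2 * 0.5000000000) = -9.7976301495
Term 2 = -0.0340 * 90.3500 * 0.9915360229 * 0.4185315665 = -1.2748050928
Term 3 = 0 (no dividend yield, q = 0)
Theta = -9.7976301495 + (-1.2748050928) + (0.0000000000) = -11.072435


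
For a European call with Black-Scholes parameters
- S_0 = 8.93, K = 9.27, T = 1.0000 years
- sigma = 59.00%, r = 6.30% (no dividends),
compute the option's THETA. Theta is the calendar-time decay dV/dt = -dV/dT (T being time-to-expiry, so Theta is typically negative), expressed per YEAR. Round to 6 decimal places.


Answer: Theta = -1.212175

Derivation:
d1 = 0.3384457887; d2 = -0.2515542113
phi(d1) = 0.3767357336; exp(-qT) = 1.0000000000; exp(-rT) = 0.9389434737
Theta = -S*exp(-qT)*phi(d1)*sigma/(2*sqrt(T)) - r*K*exp(-rT)*N(d2) + q*S*exp(-qT)*N(d1)
N(d1) = 0.6324863633; N(d2) = 0.4006928273; sqrt(T) = 1.0000000000
Term 1 = -8.9300 * 1.0000000000 * 0.3767357336 * 0.5900 / (2 * 1.0000000000) = -0.9924537798
Term 2 = -0.0630 * 9.2700 * 0.9389434737 * 0.4006928273 = -0.2197208647
Term 3 = 0 (no dividend yield, q = 0)
Theta = -0.9924537798 + (-0.2197208647) + (0.0000000000) = -1.212175


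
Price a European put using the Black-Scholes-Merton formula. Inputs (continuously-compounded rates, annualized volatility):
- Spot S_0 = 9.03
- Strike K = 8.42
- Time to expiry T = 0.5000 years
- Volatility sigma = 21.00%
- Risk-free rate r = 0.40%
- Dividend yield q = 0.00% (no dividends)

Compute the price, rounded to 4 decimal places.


Answer: Price = 0.2617

Derivation:
d1 = (ln(S/K) + (r - q + 0.5*sigma^2) * T) / (sigma * sqrt(T)) = 0.55873247
d2 = d1 - sigma * sqrt(T) = 0.41024005
exp(-rT) = 0.99800200; exp(-qT) = 1.00000000
P = K * exp(-rT) * N(-d2) - S_0 * exp(-qT) * N(-d1)
N(-d1) = 0.28817216; N(-d2) = 0.34081493
P = 8.4200 * 0.99800200 * 0.34081493 - 9.0300 * 1.00000000 * 0.28817216 = 0.2617


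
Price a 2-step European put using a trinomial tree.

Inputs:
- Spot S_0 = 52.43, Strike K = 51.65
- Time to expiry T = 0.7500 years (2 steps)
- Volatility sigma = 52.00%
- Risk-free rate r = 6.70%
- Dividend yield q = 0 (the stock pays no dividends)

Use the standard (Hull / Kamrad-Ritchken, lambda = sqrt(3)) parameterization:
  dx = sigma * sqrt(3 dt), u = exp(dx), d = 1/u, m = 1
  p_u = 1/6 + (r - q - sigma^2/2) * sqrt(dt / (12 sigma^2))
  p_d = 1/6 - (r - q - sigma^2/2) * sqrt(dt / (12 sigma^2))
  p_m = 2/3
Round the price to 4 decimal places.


Answer: Price = V(0,0) = 6.3370

Derivation:
dt = T/N = 0.375000; dx = sigma*sqrt(3*dt) = 0.551543
u = exp(dx) = 1.735930; d = 1/u = 0.576060
p_u = 0.143482, p_m = 0.666667, p_d = 0.189852
Discount per step: exp(-r*dt) = 0.975188
Stock lattice S(k, j) with j the centered position index:
  k=0: S(0,+0) = 52.4300
  k=1: S(1,-1) = 30.2028; S(1,+0) = 52.4300; S(1,+1) = 91.0148
  k=2: S(2,-2) = 17.3986; S(2,-1) = 30.2028; S(2,+0) = 52.4300; S(2,+1) = 91.0148; S(2,+2) = 157.9953
Terminal payoffs V(N, j) = max(K - S_T, 0):
  V(2,-2) = 34.251354; V(2,-1) = 21.447169; V(2,+0) = 0.000000; V(2,+1) = 0.000000; V(2,+2) = 0.000000
Backward induction: V(k, j) = exp(-r*dt) * [p_u * V(k+1, j+1) + p_m * V(k+1, j) + p_d * V(k+1, j-1)]
  V(1,-1) = exp(-r*dt) * [p_u*0.000000 + p_m*21.447169 + p_d*34.251354] = 20.284679
  V(1,+0) = exp(-r*dt) * [p_u*0.000000 + p_m*0.000000 + p_d*21.447169] = 3.970751
  V(1,+1) = exp(-r*dt) * [p_u*0.000000 + p_m*0.000000 + p_d*0.000000] = 0.000000
  V(0,+0) = exp(-r*dt) * [p_u*0.000000 + p_m*3.970751 + p_d*20.284679] = 6.337012


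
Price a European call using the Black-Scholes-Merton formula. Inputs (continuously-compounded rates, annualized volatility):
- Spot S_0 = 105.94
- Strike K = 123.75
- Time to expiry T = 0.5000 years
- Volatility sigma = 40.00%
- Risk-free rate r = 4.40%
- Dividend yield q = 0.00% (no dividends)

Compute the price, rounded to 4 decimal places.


d1 = (ln(S/K) + (r - q + 0.5*sigma^2) * T) / (sigma * sqrt(T)) = -0.33018530
d2 = d1 - sigma * sqrt(T) = -0.61302801
exp(-rT) = 0.97824024; exp(-qT) = 1.00000000
C = S_0 * exp(-qT) * N(d1) - K * exp(-rT) * N(d2)
N(d1) = 0.37062998; N(d2) = 0.26992891
C = 105.9400 * 1.00000000 * 0.37062998 - 123.7500 * 0.97824024 * 0.26992891 = 6.5877

Answer: Price = 6.5877


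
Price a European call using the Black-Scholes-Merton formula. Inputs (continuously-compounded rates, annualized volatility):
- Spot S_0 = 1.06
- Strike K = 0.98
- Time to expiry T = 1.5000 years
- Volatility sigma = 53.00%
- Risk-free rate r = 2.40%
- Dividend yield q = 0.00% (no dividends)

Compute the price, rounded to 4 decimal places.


d1 = (ln(S/K) + (r - q + 0.5*sigma^2) * T) / (sigma * sqrt(T)) = 0.50090774
d2 = d1 - sigma * sqrt(T) = -0.14820705
exp(-rT) = 0.96464029; exp(-qT) = 1.00000000
C = S_0 * exp(-qT) * N(d1) - K * exp(-rT) * N(d2)
N(d1) = 0.69178197; N(d2) = 0.44108969
C = 1.0600 * 1.00000000 * 0.69178197 - 0.9800 * 0.96464029 * 0.44108969 = 0.3163

Answer: Price = 0.3163


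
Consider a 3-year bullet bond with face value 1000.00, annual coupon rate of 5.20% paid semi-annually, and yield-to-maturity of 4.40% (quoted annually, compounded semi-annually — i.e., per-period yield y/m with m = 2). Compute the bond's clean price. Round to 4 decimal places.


Coupon per period c = face * coupon_rate / m = 26.000000
Periods per year m = 2; per-period yield y/m = 0.022000
Number of cashflows N = 6
Cashflows (t years, CF_t, discount factor 1/(1+y/m)^(m*t), PV):
  t = 0.5000: CF_t = 26.000000, DF = 0.978474, PV = 25.440313
  t = 1.0000: CF_t = 26.000000, DF = 0.957411, PV = 24.892674
  t = 1.5000: CF_t = 26.000000, DF = 0.936801, PV = 24.356824
  t = 2.0000: CF_t = 26.000000, DF = 0.916635, PV = 23.832509
  t = 2.5000: CF_t = 26.000000, DF = 0.896903, PV = 23.319480
  t = 3.0000: CF_t = 1026.000000, DF = 0.877596, PV = 900.413475
Price P = sum_t PV_t = 1022.255276

Answer: Price = 1022.2553


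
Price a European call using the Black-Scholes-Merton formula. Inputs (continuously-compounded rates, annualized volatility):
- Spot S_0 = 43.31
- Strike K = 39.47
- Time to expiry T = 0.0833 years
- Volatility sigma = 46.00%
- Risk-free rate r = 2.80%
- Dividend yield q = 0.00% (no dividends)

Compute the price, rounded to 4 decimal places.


Answer: Price = 4.6922

Derivation:
d1 = (ln(S/K) + (r - q + 0.5*sigma^2) * T) / (sigma * sqrt(T)) = 0.78325604
d2 = d1 - sigma * sqrt(T) = 0.65049204
exp(-rT) = 0.99767032; exp(-qT) = 1.00000000
C = S_0 * exp(-qT) * N(d1) - K * exp(-rT) * N(d2)
N(d1) = 0.78326161; N(d2) = 0.74231278
C = 43.3100 * 1.00000000 * 0.78326161 - 39.4700 * 0.99767032 * 0.74231278 = 4.6922


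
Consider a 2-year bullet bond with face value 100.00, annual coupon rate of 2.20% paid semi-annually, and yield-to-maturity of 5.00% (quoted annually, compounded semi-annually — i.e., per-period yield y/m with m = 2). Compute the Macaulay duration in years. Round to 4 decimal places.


Coupon per period c = face * coupon_rate / m = 1.100000
Periods per year m = 2; per-period yield y/m = 0.025000
Number of cashflows N = 4
Cashflows (t years, CF_t, discount factor 1/(1+y/m)^(m*t), PV):
  t = 0.5000: CF_t = 1.100000, DF = 0.975610, PV = 1.073171
  t = 1.0000: CF_t = 1.100000, DF = 0.951814, PV = 1.046996
  t = 1.5000: CF_t = 1.100000, DF = 0.928599, PV = 1.021459
  t = 2.0000: CF_t = 101.100000, DF = 0.905951, PV = 91.591610
Price P = sum_t PV_t = 94.733236
Macaulay numerator sum_t t * PV_t:
  t * PV_t at t = 0.5000: 0.536585
  t * PV_t at t = 1.0000: 1.046996
  t * PV_t at t = 1.5000: 1.532189
  t * PV_t at t = 2.0000: 183.183220
Macaulay duration D = (sum_t t * PV_t) / P = 186.298991 / 94.733236 = 1.966564

Answer: Macaulay duration = 1.9666 years


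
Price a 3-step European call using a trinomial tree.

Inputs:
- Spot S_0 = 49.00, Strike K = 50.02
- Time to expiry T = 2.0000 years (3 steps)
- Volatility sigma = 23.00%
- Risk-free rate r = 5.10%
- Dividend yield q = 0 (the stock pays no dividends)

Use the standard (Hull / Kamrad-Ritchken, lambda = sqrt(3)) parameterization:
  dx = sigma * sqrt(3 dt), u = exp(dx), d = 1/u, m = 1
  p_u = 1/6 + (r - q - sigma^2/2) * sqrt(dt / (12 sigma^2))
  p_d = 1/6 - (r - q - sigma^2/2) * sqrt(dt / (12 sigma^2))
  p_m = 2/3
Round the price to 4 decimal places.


dt = T/N = 0.666667; dx = sigma*sqrt(3*dt) = 0.325269
u = exp(dx) = 1.384403; d = 1/u = 0.722333
p_u = 0.191825, p_m = 0.666667, p_d = 0.141508
Discount per step: exp(-r*dt) = 0.966572
Stock lattice S(k, j) with j the centered position index:
  k=0: S(0,+0) = 49.0000
  k=1: S(1,-1) = 35.3943; S(1,+0) = 49.0000; S(1,+1) = 67.8358
  k=2: S(2,-2) = 25.5665; S(2,-1) = 35.3943; S(2,+0) = 49.0000; S(2,+1) = 67.8358; S(2,+2) = 93.9120
  k=3: S(3,-3) = 18.4675; S(3,-2) = 25.5665; S(3,-1) = 35.3943; S(3,+0) = 49.0000; S(3,+1) = 67.8358; S(3,+2) = 93.9120; S(3,+3) = 130.0121
Terminal payoffs V(N, j) = max(S_T - K, 0):
  V(3,-3) = 0.000000; V(3,-2) = 0.000000; V(3,-1) = 0.000000; V(3,+0) = 0.000000; V(3,+1) = 17.815755; V(3,+2) = 43.892034; V(3,+3) = 79.992117
Backward induction: V(k, j) = exp(-r*dt) * [p_u * V(k+1, j+1) + p_m * V(k+1, j) + p_d * V(k+1, j-1)]
  V(2,-2) = exp(-r*dt) * [p_u*0.000000 + p_m*0.000000 + p_d*0.000000] = 0.000000
  V(2,-1) = exp(-r*dt) * [p_u*0.000000 + p_m*0.000000 + p_d*0.000000] = 0.000000
  V(2,+0) = exp(-r*dt) * [p_u*17.815755 + p_m*0.000000 + p_d*0.000000] = 3.303271
  V(2,+1) = exp(-r*dt) * [p_u*43.892034 + p_m*17.815755 + p_d*0.000000] = 19.618283
  V(2,+2) = exp(-r*dt) * [p_u*79.992117 + p_m*43.892034 + p_d*17.815755] = 45.551559
  V(1,-1) = exp(-r*dt) * [p_u*3.303271 + p_m*0.000000 + p_d*0.000000] = 0.612469
  V(1,+0) = exp(-r*dt) * [p_u*19.618283 + p_m*3.303271 + p_d*0.000000] = 5.766047
  V(1,+1) = exp(-r*dt) * [p_u*45.551559 + p_m*19.618283 + p_d*3.303271] = 21.539309
  V(0,+0) = exp(-r*dt) * [p_u*21.539309 + p_m*5.766047 + p_d*0.612469] = 7.792969

Answer: Price = V(0,0) = 7.7930


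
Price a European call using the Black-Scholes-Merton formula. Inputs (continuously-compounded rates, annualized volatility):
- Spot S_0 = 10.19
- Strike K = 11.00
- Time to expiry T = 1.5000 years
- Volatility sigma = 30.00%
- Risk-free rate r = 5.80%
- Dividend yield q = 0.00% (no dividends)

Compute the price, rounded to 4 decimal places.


d1 = (ln(S/K) + (r - q + 0.5*sigma^2) * T) / (sigma * sqrt(T)) = 0.21232061
d2 = d1 - sigma * sqrt(T) = -0.15510285
exp(-rT) = 0.91667710; exp(-qT) = 1.00000000
C = S_0 * exp(-qT) * N(d1) - K * exp(-rT) * N(d2)
N(d1) = 0.58407154; N(d2) = 0.43837012
C = 10.1900 * 1.00000000 * 0.58407154 - 11.0000 * 0.91667710 * 0.43837012 = 1.5314

Answer: Price = 1.5314


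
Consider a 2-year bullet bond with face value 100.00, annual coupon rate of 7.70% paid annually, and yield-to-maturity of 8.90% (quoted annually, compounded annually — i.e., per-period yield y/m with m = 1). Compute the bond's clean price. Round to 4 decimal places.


Answer: Price = 97.8862

Derivation:
Coupon per period c = face * coupon_rate / m = 7.700000
Periods per year m = 1; per-period yield y/m = 0.089000
Number of cashflows N = 2
Cashflows (t years, CF_t, discount factor 1/(1+y/m)^(m*t), PV):
  t = 1.0000: CF_t = 7.700000, DF = 0.918274, PV = 7.070707
  t = 2.0000: CF_t = 107.700000, DF = 0.843226, PV = 90.815493
Price P = sum_t PV_t = 97.886200


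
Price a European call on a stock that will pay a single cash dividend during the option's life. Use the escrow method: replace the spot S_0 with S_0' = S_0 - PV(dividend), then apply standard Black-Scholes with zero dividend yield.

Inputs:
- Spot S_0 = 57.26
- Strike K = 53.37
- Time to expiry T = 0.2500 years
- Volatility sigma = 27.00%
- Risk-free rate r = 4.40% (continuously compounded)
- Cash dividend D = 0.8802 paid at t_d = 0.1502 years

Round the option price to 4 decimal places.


PV(D) = D * exp(-r * t_d) = 0.8802 * 0.99341299 = 0.87440211
S_0' = S_0 - PV(D) = 57.2600 - 0.87440211 = 56.38559789
d1 = (ln(S_0'/K) + (r + sigma^2/2)*T) / (sigma*sqrt(T)) = 0.55612947
d2 = d1 - sigma*sqrt(T) = 0.42112947
exp(-rT) = 0.98906028
N(d1) = 0.71093883; N(d2) = 0.66316973
C = S_0' * N(d1) - K * exp(-rT) * N(d2) = 56.38559789 * 0.71093883 - 53.3700 * 0.98906028 * 0.66316973 = 5.0805

Answer: Price = 5.0805


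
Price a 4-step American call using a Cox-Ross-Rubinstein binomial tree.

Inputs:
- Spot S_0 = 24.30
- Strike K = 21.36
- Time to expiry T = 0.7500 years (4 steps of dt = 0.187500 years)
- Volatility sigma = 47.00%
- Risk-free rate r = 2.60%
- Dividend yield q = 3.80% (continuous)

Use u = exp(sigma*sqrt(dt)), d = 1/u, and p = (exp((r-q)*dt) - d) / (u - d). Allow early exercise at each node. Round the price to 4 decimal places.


dt = T/N = 0.187500
u = exp(sigma*sqrt(dt)) = 1.225705; d = 1/u = 0.815857
p = (exp((r-q)*dt) - d) / (u - d) = 0.443812
Discount per step: exp(-r*dt) = 0.995137
Stock lattice S(k, i) with i counting down-moves:
  k=0: S(0,0) = 24.3000
  k=1: S(1,0) = 29.7846; S(1,1) = 19.8253
  k=2: S(2,0) = 36.5072; S(2,1) = 24.3000; S(2,2) = 16.1746
  k=3: S(3,0) = 44.7470; S(3,1) = 29.7846; S(3,2) = 19.8253; S(3,3) = 13.1962
  k=4: S(4,0) = 54.8466; S(4,1) = 36.5072; S(4,2) = 24.3000; S(4,3) = 16.1746; S(4,4) = 10.7662
Terminal payoffs V(N, i) = max(S_T - K, 0):
  V(4,0) = 33.486602; V(4,1) = 15.147156; V(4,2) = 2.940000; V(4,3) = 0.000000; V(4,4) = 0.000000
Backward induction: V(k, i) = exp(-r*dt) * [p * V(k+1, i) + (1-p) * V(k+1, i+1)]; then take max(V_cont, immediate exercise) for American.
  V(3,0) = exp(-r*dt) * [p*33.486602 + (1-p)*15.147156] = 23.173181; exercise = 23.386994; V(3,0) = max -> 23.386994
  V(3,1) = exp(-r*dt) * [p*15.147156 + (1-p)*2.940000] = 8.317040; exercise = 8.424625; V(3,1) = max -> 8.424625
  V(3,2) = exp(-r*dt) * [p*2.940000 + (1-p)*0.000000] = 1.298462; exercise = 0.000000; V(3,2) = max -> 1.298462
  V(3,3) = exp(-r*dt) * [p*0.000000 + (1-p)*0.000000] = 0.000000; exercise = 0.000000; V(3,3) = max -> 0.000000
  V(2,0) = exp(-r*dt) * [p*23.386994 + (1-p)*8.424625] = 14.991843; exercise = 15.147156; V(2,0) = max -> 15.147156
  V(2,1) = exp(-r*dt) * [p*8.424625 + (1-p)*1.298462] = 4.439445; exercise = 2.940000; V(2,1) = max -> 4.439445
  V(2,2) = exp(-r*dt) * [p*1.298462 + (1-p)*0.000000] = 0.573471; exercise = 0.000000; V(2,2) = max -> 0.573471
  V(1,0) = exp(-r*dt) * [p*15.147156 + (1-p)*4.439445] = 9.146958; exercise = 8.424625; V(1,0) = max -> 9.146958
  V(1,1) = exp(-r*dt) * [p*4.439445 + (1-p)*0.573471] = 2.278105; exercise = 0.000000; V(1,1) = max -> 2.278105
  V(0,0) = exp(-r*dt) * [p*9.146958 + (1-p)*2.278105] = 5.300682; exercise = 2.940000; V(0,0) = max -> 5.300682

Answer: Price = V(0,0) = 5.3007


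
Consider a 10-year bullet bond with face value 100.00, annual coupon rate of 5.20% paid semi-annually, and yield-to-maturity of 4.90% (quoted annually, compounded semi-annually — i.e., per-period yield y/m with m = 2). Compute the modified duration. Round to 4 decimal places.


Coupon per period c = face * coupon_rate / m = 2.600000
Periods per year m = 2; per-period yield y/m = 0.024500
Number of cashflows N = 20
Cashflows (t years, CF_t, discount factor 1/(1+y/m)^(m*t), PV):
  t = 0.5000: CF_t = 2.600000, DF = 0.976086, PV = 2.537823
  t = 1.0000: CF_t = 2.600000, DF = 0.952744, PV = 2.477134
  t = 1.5000: CF_t = 2.600000, DF = 0.929960, PV = 2.417895
  t = 2.0000: CF_t = 2.600000, DF = 0.907721, PV = 2.360073
  t = 2.5000: CF_t = 2.600000, DF = 0.886013, PV = 2.303634
  t = 3.0000: CF_t = 2.600000, DF = 0.864825, PV = 2.248545
  t = 3.5000: CF_t = 2.600000, DF = 0.844143, PV = 2.194773
  t = 4.0000: CF_t = 2.600000, DF = 0.823957, PV = 2.142287
  t = 4.5000: CF_t = 2.600000, DF = 0.804252, PV = 2.091056
  t = 5.0000: CF_t = 2.600000, DF = 0.785019, PV = 2.041050
  t = 5.5000: CF_t = 2.600000, DF = 0.766246, PV = 1.992240
  t = 6.0000: CF_t = 2.600000, DF = 0.747922, PV = 1.944598
  t = 6.5000: CF_t = 2.600000, DF = 0.730036, PV = 1.898095
  t = 7.0000: CF_t = 2.600000, DF = 0.712578, PV = 1.852703
  t = 7.5000: CF_t = 2.600000, DF = 0.695538, PV = 1.808398
  t = 8.0000: CF_t = 2.600000, DF = 0.678904, PV = 1.765151
  t = 8.5000: CF_t = 2.600000, DF = 0.662669, PV = 1.722939
  t = 9.0000: CF_t = 2.600000, DF = 0.646822, PV = 1.681737
  t = 9.5000: CF_t = 2.600000, DF = 0.631354, PV = 1.641520
  t = 10.0000: CF_t = 102.600000, DF = 0.616255, PV = 63.227805
Price P = sum_t PV_t = 102.349457
First compute Macaulay numerator sum_t t * PV_t:
  t * PV_t at t = 0.5000: 1.268912
  t * PV_t at t = 1.0000: 2.477134
  t * PV_t at t = 1.5000: 3.626843
  t * PV_t at t = 2.0000: 4.720147
  t * PV_t at t = 2.5000: 5.759086
  t * PV_t at t = 3.0000: 6.745635
  t * PV_t at t = 3.5000: 7.681705
  t * PV_t at t = 4.0000: 8.569148
  t * PV_t at t = 4.5000: 9.409752
  t * PV_t at t = 5.0000: 10.205252
  t * PV_t at t = 5.5000: 10.957323
  t * PV_t at t = 6.0000: 11.667587
  t * PV_t at t = 6.5000: 12.337614
  t * PV_t at t = 7.0000: 12.968923
  t * PV_t at t = 7.5000: 13.562982
  t * PV_t at t = 8.0000: 14.121211
  t * PV_t at t = 8.5000: 14.644984
  t * PV_t at t = 9.0000: 15.135631
  t * PV_t at t = 9.5000: 15.594436
  t * PV_t at t = 10.0000: 632.278051
Macaulay duration D = 813.732353 / 102.349457 = 7.950529
Modified duration = D / (1 + y/m) = 7.950529 / (1 + 0.024500) = 7.760400

Answer: Modified duration = 7.7604
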